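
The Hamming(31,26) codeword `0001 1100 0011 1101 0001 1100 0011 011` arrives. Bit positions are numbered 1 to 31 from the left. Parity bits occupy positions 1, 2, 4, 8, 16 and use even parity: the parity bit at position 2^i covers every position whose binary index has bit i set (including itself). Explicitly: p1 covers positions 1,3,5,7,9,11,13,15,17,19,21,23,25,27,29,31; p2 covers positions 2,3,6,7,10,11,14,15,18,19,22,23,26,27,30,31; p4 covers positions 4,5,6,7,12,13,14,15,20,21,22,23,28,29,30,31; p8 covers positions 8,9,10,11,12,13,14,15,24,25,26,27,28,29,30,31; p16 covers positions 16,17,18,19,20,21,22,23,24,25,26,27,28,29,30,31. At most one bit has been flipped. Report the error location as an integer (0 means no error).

2

s1: b1⊕b3⊕b5⊕b7⊕b9⊕b11⊕b13⊕b15⊕b17⊕b19⊕b21⊕b23⊕b25⊕b27⊕b29⊕b31 = 0⊕0⊕1⊕0⊕0⊕1⊕1⊕0⊕0⊕0⊕1⊕0⊕0⊕1⊕0⊕1 = 0
s2: b2⊕b3⊕b6⊕b7⊕b10⊕b11⊕b14⊕b15⊕b18⊕b19⊕b22⊕b23⊕b26⊕b27⊕b30⊕b31 = 0⊕0⊕1⊕0⊕0⊕1⊕1⊕0⊕0⊕0⊕1⊕0⊕0⊕1⊕1⊕1 = 1
s4: b4⊕b5⊕b6⊕b7⊕b12⊕b13⊕b14⊕b15⊕b20⊕b21⊕b22⊕b23⊕b28⊕b29⊕b30⊕b31 = 1⊕1⊕1⊕0⊕1⊕1⊕1⊕0⊕1⊕1⊕1⊕0⊕1⊕0⊕1⊕1 = 0
s8: b8⊕b9⊕b10⊕b11⊕b12⊕b13⊕b14⊕b15⊕b24⊕b25⊕b26⊕b27⊕b28⊕b29⊕b30⊕b31 = 0⊕0⊕0⊕1⊕1⊕1⊕1⊕0⊕0⊕0⊕0⊕1⊕1⊕0⊕1⊕1 = 0
s16: b16⊕b17⊕b18⊕b19⊕b20⊕b21⊕b22⊕b23⊕b24⊕b25⊕b26⊕b27⊕b28⊕b29⊕b30⊕b31 = 1⊕0⊕0⊕0⊕1⊕1⊕1⊕0⊕0⊕0⊕0⊕1⊕1⊕0⊕1⊕1 = 0
Syndrome (s16...s1) = 00010 → position 2.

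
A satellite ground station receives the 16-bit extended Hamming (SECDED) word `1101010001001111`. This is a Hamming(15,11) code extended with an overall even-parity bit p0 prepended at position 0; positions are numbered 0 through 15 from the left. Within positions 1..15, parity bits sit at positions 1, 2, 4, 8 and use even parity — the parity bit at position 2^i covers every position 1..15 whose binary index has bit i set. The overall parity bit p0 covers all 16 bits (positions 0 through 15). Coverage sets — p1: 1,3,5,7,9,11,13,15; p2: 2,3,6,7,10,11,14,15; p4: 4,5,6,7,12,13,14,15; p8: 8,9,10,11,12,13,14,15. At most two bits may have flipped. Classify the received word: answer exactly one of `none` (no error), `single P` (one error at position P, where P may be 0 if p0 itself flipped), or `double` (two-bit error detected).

s1: b1⊕b3⊕b5⊕b7⊕b9⊕b11⊕b13⊕b15 = 1⊕1⊕1⊕0⊕1⊕0⊕1⊕1 = 0
s2: b2⊕b3⊕b6⊕b7⊕b10⊕b11⊕b14⊕b15 = 0⊕1⊕0⊕0⊕0⊕0⊕1⊕1 = 1
s4: b4⊕b5⊕b6⊕b7⊕b12⊕b13⊕b14⊕b15 = 0⊕1⊕0⊕0⊕1⊕1⊕1⊕1 = 1
s8: b8⊕b9⊕b10⊕b11⊕b12⊕b13⊕b14⊕b15 = 0⊕1⊕0⊕0⊕1⊕1⊕1⊕1 = 1
Syndrome (s8...s1) = 1110 → position 14.
Overall parity (XOR of all 16 bits, including p0): 1⊕1⊕0⊕1⊕0⊕1⊕0⊕0⊕0⊕1⊕0⊕0⊕1⊕1⊕1⊕1 = 1
Overall=1, syndrome position=14 → single-bit error at position 14.

single 14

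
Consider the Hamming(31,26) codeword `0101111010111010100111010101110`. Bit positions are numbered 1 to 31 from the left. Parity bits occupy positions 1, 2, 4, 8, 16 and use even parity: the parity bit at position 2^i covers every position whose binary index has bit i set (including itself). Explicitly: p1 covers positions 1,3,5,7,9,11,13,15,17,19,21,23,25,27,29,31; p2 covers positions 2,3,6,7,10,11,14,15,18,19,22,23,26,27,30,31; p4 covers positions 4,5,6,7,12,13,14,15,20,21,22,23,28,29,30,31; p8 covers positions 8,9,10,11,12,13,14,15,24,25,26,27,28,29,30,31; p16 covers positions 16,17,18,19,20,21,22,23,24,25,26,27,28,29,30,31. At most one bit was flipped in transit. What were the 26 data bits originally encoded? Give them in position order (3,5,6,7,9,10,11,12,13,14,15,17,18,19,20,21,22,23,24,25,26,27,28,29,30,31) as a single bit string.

01111011101100101010101110

s1: b1⊕b3⊕b5⊕b7⊕b9⊕b11⊕b13⊕b15⊕b17⊕b19⊕b21⊕b23⊕b25⊕b27⊕b29⊕b31 = 0⊕0⊕1⊕1⊕1⊕1⊕1⊕1⊕1⊕0⊕1⊕0⊕0⊕0⊕1⊕0 = 1
s2: b2⊕b3⊕b6⊕b7⊕b10⊕b11⊕b14⊕b15⊕b18⊕b19⊕b22⊕b23⊕b26⊕b27⊕b30⊕b31 = 1⊕0⊕1⊕1⊕0⊕1⊕0⊕1⊕0⊕0⊕1⊕0⊕1⊕0⊕1⊕0 = 0
s4: b4⊕b5⊕b6⊕b7⊕b12⊕b13⊕b14⊕b15⊕b20⊕b21⊕b22⊕b23⊕b28⊕b29⊕b30⊕b31 = 1⊕1⊕1⊕1⊕1⊕1⊕0⊕1⊕1⊕1⊕1⊕0⊕1⊕1⊕1⊕0 = 1
s8: b8⊕b9⊕b10⊕b11⊕b12⊕b13⊕b14⊕b15⊕b24⊕b25⊕b26⊕b27⊕b28⊕b29⊕b30⊕b31 = 0⊕1⊕0⊕1⊕1⊕1⊕0⊕1⊕1⊕0⊕1⊕0⊕1⊕1⊕1⊕0 = 0
s16: b16⊕b17⊕b18⊕b19⊕b20⊕b21⊕b22⊕b23⊕b24⊕b25⊕b26⊕b27⊕b28⊕b29⊕b30⊕b31 = 0⊕1⊕0⊕0⊕1⊕1⊕1⊕0⊕1⊕0⊕1⊕0⊕1⊕1⊕1⊕0 = 1
Syndrome (s16...s1) = 10101 → position 21.
Flip bit 21: corrected codeword = 0101111010111010100101010101110
Data bits at positions 3,5,6,7,9,10,11,12,13,14,15,17,18,19,20,21,22,23,24,25,26,27,28,29,30,31: 01111011101100101010101110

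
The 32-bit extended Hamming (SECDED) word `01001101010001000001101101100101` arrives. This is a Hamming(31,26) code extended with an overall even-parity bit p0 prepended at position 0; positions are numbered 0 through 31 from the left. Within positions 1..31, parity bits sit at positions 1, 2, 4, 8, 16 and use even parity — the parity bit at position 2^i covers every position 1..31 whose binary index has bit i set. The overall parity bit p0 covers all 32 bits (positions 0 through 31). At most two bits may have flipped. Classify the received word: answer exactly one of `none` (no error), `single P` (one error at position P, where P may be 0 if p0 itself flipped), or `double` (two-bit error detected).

s1: b1⊕b3⊕b5⊕b7⊕b9⊕b11⊕b13⊕b15⊕b17⊕b19⊕b21⊕b23⊕b25⊕b27⊕b29⊕b31 = 1⊕0⊕1⊕1⊕1⊕0⊕1⊕0⊕0⊕1⊕0⊕1⊕1⊕0⊕1⊕1 = 0
s2: b2⊕b3⊕b6⊕b7⊕b10⊕b11⊕b14⊕b15⊕b18⊕b19⊕b22⊕b23⊕b26⊕b27⊕b30⊕b31 = 0⊕0⊕0⊕1⊕0⊕0⊕0⊕0⊕0⊕1⊕1⊕1⊕1⊕0⊕0⊕1 = 0
s4: b4⊕b5⊕b6⊕b7⊕b12⊕b13⊕b14⊕b15⊕b20⊕b21⊕b22⊕b23⊕b28⊕b29⊕b30⊕b31 = 1⊕1⊕0⊕1⊕0⊕1⊕0⊕0⊕1⊕0⊕1⊕1⊕0⊕1⊕0⊕1 = 1
s8: b8⊕b9⊕b10⊕b11⊕b12⊕b13⊕b14⊕b15⊕b24⊕b25⊕b26⊕b27⊕b28⊕b29⊕b30⊕b31 = 0⊕1⊕0⊕0⊕0⊕1⊕0⊕0⊕0⊕1⊕1⊕0⊕0⊕1⊕0⊕1 = 0
s16: b16⊕b17⊕b18⊕b19⊕b20⊕b21⊕b22⊕b23⊕b24⊕b25⊕b26⊕b27⊕b28⊕b29⊕b30⊕b31 = 0⊕0⊕0⊕1⊕1⊕0⊕1⊕1⊕0⊕1⊕1⊕0⊕0⊕1⊕0⊕1 = 0
Syndrome (s16...s1) = 00100 → position 4.
Overall parity (XOR of all 32 bits, including p0): 0⊕1⊕0⊕0⊕1⊕1⊕0⊕1⊕0⊕1⊕0⊕0⊕0⊕1⊕0⊕0⊕0⊕0⊕0⊕1⊕1⊕0⊕1⊕1⊕0⊕1⊕1⊕0⊕0⊕1⊕0⊕1 = 0
Overall=0, syndrome position=4 → double-bit error detected (uncorrectable).

double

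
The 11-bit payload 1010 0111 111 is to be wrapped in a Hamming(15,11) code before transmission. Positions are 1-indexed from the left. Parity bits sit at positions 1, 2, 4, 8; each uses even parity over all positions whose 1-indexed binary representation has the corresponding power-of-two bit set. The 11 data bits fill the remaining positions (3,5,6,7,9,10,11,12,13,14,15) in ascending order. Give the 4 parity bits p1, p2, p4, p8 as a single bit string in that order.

0010

Place data bits at non-power-of-two positions: b3=1, b5=0, b6=1, b7=0, b9=0, b10=1, b11=1, b12=1, b13=1, b14=1, b15=1.
p1 = XOR of data positions {3,5,7,9,11,13,15} = 1⊕0⊕0⊕0⊕1⊕1⊕1 = 0
p2 = XOR of data positions {3,6,7,10,11,14,15} = 1⊕1⊕0⊕1⊕1⊕1⊕1 = 0
p4 = XOR of data positions {5,6,7,12,13,14,15} = 0⊕1⊕0⊕1⊕1⊕1⊕1 = 1
p8 = XOR of data positions {9,10,11,12,13,14,15} = 0⊕1⊕1⊕1⊕1⊕1⊕1 = 0
Parity bits p1,p2,p4,p8 = 0010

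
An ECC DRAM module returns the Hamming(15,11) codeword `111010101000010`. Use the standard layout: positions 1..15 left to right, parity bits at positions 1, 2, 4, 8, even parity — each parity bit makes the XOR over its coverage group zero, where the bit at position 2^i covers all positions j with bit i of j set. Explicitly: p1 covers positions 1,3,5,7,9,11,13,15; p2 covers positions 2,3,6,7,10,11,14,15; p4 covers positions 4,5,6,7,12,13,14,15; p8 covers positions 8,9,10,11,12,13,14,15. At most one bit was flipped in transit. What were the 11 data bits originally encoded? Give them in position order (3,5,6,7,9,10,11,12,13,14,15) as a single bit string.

10011000010

s1: b1⊕b3⊕b5⊕b7⊕b9⊕b11⊕b13⊕b15 = 1⊕1⊕1⊕1⊕1⊕0⊕0⊕0 = 1
s2: b2⊕b3⊕b6⊕b7⊕b10⊕b11⊕b14⊕b15 = 1⊕1⊕0⊕1⊕0⊕0⊕1⊕0 = 0
s4: b4⊕b5⊕b6⊕b7⊕b12⊕b13⊕b14⊕b15 = 0⊕1⊕0⊕1⊕0⊕0⊕1⊕0 = 1
s8: b8⊕b9⊕b10⊕b11⊕b12⊕b13⊕b14⊕b15 = 0⊕1⊕0⊕0⊕0⊕0⊕1⊕0 = 0
Syndrome (s8...s1) = 0101 → position 5.
Flip bit 5: corrected codeword = 111000101000010
Data bits at positions 3,5,6,7,9,10,11,12,13,14,15: 10011000010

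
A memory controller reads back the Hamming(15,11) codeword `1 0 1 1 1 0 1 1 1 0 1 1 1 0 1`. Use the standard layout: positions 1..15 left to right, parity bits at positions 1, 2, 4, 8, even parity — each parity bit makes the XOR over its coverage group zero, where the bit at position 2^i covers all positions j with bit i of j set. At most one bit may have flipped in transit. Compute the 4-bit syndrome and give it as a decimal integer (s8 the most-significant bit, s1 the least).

s1: b1⊕b3⊕b5⊕b7⊕b9⊕b11⊕b13⊕b15 = 1⊕1⊕1⊕1⊕1⊕1⊕1⊕1 = 0
s2: b2⊕b3⊕b6⊕b7⊕b10⊕b11⊕b14⊕b15 = 0⊕1⊕0⊕1⊕0⊕1⊕0⊕1 = 0
s4: b4⊕b5⊕b6⊕b7⊕b12⊕b13⊕b14⊕b15 = 1⊕1⊕0⊕1⊕1⊕1⊕0⊕1 = 0
s8: b8⊕b9⊕b10⊕b11⊕b12⊕b13⊕b14⊕b15 = 1⊕1⊕0⊕1⊕1⊕1⊕0⊕1 = 0
Syndrome (s8...s1) = 0000 → position 0 (no error).

0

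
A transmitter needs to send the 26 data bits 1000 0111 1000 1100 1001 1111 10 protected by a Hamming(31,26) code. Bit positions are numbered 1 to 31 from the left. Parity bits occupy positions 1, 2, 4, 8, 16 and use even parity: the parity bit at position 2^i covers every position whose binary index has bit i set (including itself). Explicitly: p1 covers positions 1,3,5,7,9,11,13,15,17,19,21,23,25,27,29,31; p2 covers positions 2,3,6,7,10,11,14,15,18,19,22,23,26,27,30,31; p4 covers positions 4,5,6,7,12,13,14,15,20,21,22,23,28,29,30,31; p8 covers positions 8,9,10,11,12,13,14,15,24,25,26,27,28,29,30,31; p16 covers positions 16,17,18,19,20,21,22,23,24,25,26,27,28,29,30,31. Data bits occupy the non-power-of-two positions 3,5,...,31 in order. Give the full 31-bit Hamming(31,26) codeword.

1110000001111001011001001111110

Place data bits at non-power-of-two positions: b3=1, b5=0, b6=0, b7=0, b9=0, b10=1, b11=1, b12=1, b13=1, b14=0, b15=0, b17=0, b18=1, b19=1, b20=0, b21=0, b22=1, b23=0, b24=0, b25=1, b26=1, b27=1, b28=1, b29=1, b30=1, b31=0.
p1 = XOR of data positions {3,5,7,9,11,13,15,17,19,21,23,25,27,29,31} = 1⊕0⊕0⊕0⊕1⊕1⊕0⊕0⊕1⊕0⊕0⊕1⊕1⊕1⊕0 = 1
p2 = XOR of data positions {3,6,7,10,11,14,15,18,19,22,23,26,27,30,31} = 1⊕0⊕0⊕1⊕1⊕0⊕0⊕1⊕1⊕1⊕0⊕1⊕1⊕1⊕0 = 1
p4 = XOR of data positions {5,6,7,12,13,14,15,20,21,22,23,28,29,30,31} = 0⊕0⊕0⊕1⊕1⊕0⊕0⊕0⊕0⊕1⊕0⊕1⊕1⊕1⊕0 = 0
p8 = XOR of data positions {9,10,11,12,13,14,15,24,25,26,27,28,29,30,31} = 0⊕1⊕1⊕1⊕1⊕0⊕0⊕0⊕1⊕1⊕1⊕1⊕1⊕1⊕0 = 0
p16 = XOR of data positions {17,18,19,20,21,22,23,24,25,26,27,28,29,30,31} = 0⊕1⊕1⊕0⊕0⊕1⊕0⊕0⊕1⊕1⊕1⊕1⊕1⊕1⊕0 = 1
Codeword b1..b31 = 1110000001111001011001001111110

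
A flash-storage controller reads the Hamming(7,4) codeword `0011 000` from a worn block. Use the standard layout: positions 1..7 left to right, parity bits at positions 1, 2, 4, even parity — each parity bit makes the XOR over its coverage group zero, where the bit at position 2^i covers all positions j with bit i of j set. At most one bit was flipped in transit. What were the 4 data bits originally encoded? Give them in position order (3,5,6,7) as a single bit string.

s1: b1⊕b3⊕b5⊕b7 = 0⊕1⊕0⊕0 = 1
s2: b2⊕b3⊕b6⊕b7 = 0⊕1⊕0⊕0 = 1
s4: b4⊕b5⊕b6⊕b7 = 1⊕0⊕0⊕0 = 1
Syndrome (s4...s1) = 111 → position 7.
Flip bit 7: corrected codeword = 0011001
Data bits at positions 3,5,6,7: 1001

1001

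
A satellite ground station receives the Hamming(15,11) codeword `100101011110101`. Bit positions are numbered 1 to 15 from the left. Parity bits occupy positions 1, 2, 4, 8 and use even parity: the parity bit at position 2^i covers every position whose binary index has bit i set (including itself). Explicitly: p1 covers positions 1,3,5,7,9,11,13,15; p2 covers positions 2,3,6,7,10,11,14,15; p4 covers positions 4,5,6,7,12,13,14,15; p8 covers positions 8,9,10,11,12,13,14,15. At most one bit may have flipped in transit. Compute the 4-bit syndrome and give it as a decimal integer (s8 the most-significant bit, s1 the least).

s1: b1⊕b3⊕b5⊕b7⊕b9⊕b11⊕b13⊕b15 = 1⊕0⊕0⊕0⊕1⊕1⊕1⊕1 = 1
s2: b2⊕b3⊕b6⊕b7⊕b10⊕b11⊕b14⊕b15 = 0⊕0⊕1⊕0⊕1⊕1⊕0⊕1 = 0
s4: b4⊕b5⊕b6⊕b7⊕b12⊕b13⊕b14⊕b15 = 1⊕0⊕1⊕0⊕0⊕1⊕0⊕1 = 0
s8: b8⊕b9⊕b10⊕b11⊕b12⊕b13⊕b14⊕b15 = 1⊕1⊕1⊕1⊕0⊕1⊕0⊕1 = 0
Syndrome (s8...s1) = 0001 → position 1.

1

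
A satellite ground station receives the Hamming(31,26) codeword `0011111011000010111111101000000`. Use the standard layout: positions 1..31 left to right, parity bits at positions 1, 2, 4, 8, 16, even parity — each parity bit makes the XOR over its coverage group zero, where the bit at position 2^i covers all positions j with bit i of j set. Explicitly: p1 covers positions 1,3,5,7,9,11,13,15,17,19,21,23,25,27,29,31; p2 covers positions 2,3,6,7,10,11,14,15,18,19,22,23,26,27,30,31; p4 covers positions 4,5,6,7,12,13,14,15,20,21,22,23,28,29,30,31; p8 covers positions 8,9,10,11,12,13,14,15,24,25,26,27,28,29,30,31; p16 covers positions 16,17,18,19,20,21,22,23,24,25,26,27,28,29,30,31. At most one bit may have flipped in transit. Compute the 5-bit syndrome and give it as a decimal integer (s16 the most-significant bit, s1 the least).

6

s1: b1⊕b3⊕b5⊕b7⊕b9⊕b11⊕b13⊕b15⊕b17⊕b19⊕b21⊕b23⊕b25⊕b27⊕b29⊕b31 = 0⊕1⊕1⊕1⊕1⊕0⊕0⊕1⊕1⊕1⊕1⊕1⊕1⊕0⊕0⊕0 = 0
s2: b2⊕b3⊕b6⊕b7⊕b10⊕b11⊕b14⊕b15⊕b18⊕b19⊕b22⊕b23⊕b26⊕b27⊕b30⊕b31 = 0⊕1⊕1⊕1⊕1⊕0⊕0⊕1⊕1⊕1⊕1⊕1⊕0⊕0⊕0⊕0 = 1
s4: b4⊕b5⊕b6⊕b7⊕b12⊕b13⊕b14⊕b15⊕b20⊕b21⊕b22⊕b23⊕b28⊕b29⊕b30⊕b31 = 1⊕1⊕1⊕1⊕0⊕0⊕0⊕1⊕1⊕1⊕1⊕1⊕0⊕0⊕0⊕0 = 1
s8: b8⊕b9⊕b10⊕b11⊕b12⊕b13⊕b14⊕b15⊕b24⊕b25⊕b26⊕b27⊕b28⊕b29⊕b30⊕b31 = 0⊕1⊕1⊕0⊕0⊕0⊕0⊕1⊕0⊕1⊕0⊕0⊕0⊕0⊕0⊕0 = 0
s16: b16⊕b17⊕b18⊕b19⊕b20⊕b21⊕b22⊕b23⊕b24⊕b25⊕b26⊕b27⊕b28⊕b29⊕b30⊕b31 = 0⊕1⊕1⊕1⊕1⊕1⊕1⊕1⊕0⊕1⊕0⊕0⊕0⊕0⊕0⊕0 = 0
Syndrome (s16...s1) = 00110 → position 6.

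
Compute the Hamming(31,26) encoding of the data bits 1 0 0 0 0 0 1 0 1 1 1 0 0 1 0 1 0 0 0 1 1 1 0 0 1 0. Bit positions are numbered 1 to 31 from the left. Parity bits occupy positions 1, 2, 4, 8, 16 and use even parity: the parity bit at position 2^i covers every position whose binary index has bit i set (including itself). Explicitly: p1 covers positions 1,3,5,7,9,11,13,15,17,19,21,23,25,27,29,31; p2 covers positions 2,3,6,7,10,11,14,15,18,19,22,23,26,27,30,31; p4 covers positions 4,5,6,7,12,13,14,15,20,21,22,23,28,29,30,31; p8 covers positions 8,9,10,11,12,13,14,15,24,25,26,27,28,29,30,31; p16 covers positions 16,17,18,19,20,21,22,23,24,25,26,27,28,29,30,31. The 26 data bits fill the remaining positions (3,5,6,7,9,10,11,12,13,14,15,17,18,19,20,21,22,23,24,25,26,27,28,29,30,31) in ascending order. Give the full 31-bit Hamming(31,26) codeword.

0011000000101110001010001110010

Place data bits at non-power-of-two positions: b3=1, b5=0, b6=0, b7=0, b9=0, b10=0, b11=1, b12=0, b13=1, b14=1, b15=1, b17=0, b18=0, b19=1, b20=0, b21=1, b22=0, b23=0, b24=0, b25=1, b26=1, b27=1, b28=0, b29=0, b30=1, b31=0.
p1 = XOR of data positions {3,5,7,9,11,13,15,17,19,21,23,25,27,29,31} = 1⊕0⊕0⊕0⊕1⊕1⊕1⊕0⊕1⊕1⊕0⊕1⊕1⊕0⊕0 = 0
p2 = XOR of data positions {3,6,7,10,11,14,15,18,19,22,23,26,27,30,31} = 1⊕0⊕0⊕0⊕1⊕1⊕1⊕0⊕1⊕0⊕0⊕1⊕1⊕1⊕0 = 0
p4 = XOR of data positions {5,6,7,12,13,14,15,20,21,22,23,28,29,30,31} = 0⊕0⊕0⊕0⊕1⊕1⊕1⊕0⊕1⊕0⊕0⊕0⊕0⊕1⊕0 = 1
p8 = XOR of data positions {9,10,11,12,13,14,15,24,25,26,27,28,29,30,31} = 0⊕0⊕1⊕0⊕1⊕1⊕1⊕0⊕1⊕1⊕1⊕0⊕0⊕1⊕0 = 0
p16 = XOR of data positions {17,18,19,20,21,22,23,24,25,26,27,28,29,30,31} = 0⊕0⊕1⊕0⊕1⊕0⊕0⊕0⊕1⊕1⊕1⊕0⊕0⊕1⊕0 = 0
Codeword b1..b31 = 0011000000101110001010001110010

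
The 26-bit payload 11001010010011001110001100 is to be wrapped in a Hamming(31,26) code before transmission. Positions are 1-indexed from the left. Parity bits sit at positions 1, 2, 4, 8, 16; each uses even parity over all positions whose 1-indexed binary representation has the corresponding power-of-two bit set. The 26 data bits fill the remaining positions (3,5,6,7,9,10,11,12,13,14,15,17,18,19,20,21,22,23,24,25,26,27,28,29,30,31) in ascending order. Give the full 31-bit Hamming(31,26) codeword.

Place data bits at non-power-of-two positions: b3=1, b5=1, b6=0, b7=0, b9=1, b10=0, b11=1, b12=0, b13=0, b14=1, b15=0, b17=0, b18=1, b19=1, b20=0, b21=0, b22=1, b23=1, b24=1, b25=0, b26=0, b27=0, b28=1, b29=1, b30=0, b31=0.
p1 = XOR of data positions {3,5,7,9,11,13,15,17,19,21,23,25,27,29,31} = 1⊕1⊕0⊕1⊕1⊕0⊕0⊕0⊕1⊕0⊕1⊕0⊕0⊕1⊕0 = 1
p2 = XOR of data positions {3,6,7,10,11,14,15,18,19,22,23,26,27,30,31} = 1⊕0⊕0⊕0⊕1⊕1⊕0⊕1⊕1⊕1⊕1⊕0⊕0⊕0⊕0 = 1
p4 = XOR of data positions {5,6,7,12,13,14,15,20,21,22,23,28,29,30,31} = 1⊕0⊕0⊕0⊕0⊕1⊕0⊕0⊕0⊕1⊕1⊕1⊕1⊕0⊕0 = 0
p8 = XOR of data positions {9,10,11,12,13,14,15,24,25,26,27,28,29,30,31} = 1⊕0⊕1⊕0⊕0⊕1⊕0⊕1⊕0⊕0⊕0⊕1⊕1⊕0⊕0 = 0
p16 = XOR of data positions {17,18,19,20,21,22,23,24,25,26,27,28,29,30,31} = 0⊕1⊕1⊕0⊕0⊕1⊕1⊕1⊕0⊕0⊕0⊕1⊕1⊕0⊕0 = 1
Codeword b1..b31 = 1110100010100101011001110001100

1110100010100101011001110001100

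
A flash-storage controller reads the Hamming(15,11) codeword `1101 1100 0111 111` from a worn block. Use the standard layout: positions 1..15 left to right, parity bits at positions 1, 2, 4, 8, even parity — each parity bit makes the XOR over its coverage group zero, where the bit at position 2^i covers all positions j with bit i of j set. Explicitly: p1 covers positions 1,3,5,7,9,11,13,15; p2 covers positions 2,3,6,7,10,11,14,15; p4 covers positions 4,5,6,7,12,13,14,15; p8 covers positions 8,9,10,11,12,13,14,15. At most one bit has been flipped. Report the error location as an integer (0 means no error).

s1: b1⊕b3⊕b5⊕b7⊕b9⊕b11⊕b13⊕b15 = 1⊕0⊕1⊕0⊕0⊕1⊕1⊕1 = 1
s2: b2⊕b3⊕b6⊕b7⊕b10⊕b11⊕b14⊕b15 = 1⊕0⊕1⊕0⊕1⊕1⊕1⊕1 = 0
s4: b4⊕b5⊕b6⊕b7⊕b12⊕b13⊕b14⊕b15 = 1⊕1⊕1⊕0⊕1⊕1⊕1⊕1 = 1
s8: b8⊕b9⊕b10⊕b11⊕b12⊕b13⊕b14⊕b15 = 0⊕0⊕1⊕1⊕1⊕1⊕1⊕1 = 0
Syndrome (s8...s1) = 0101 → position 5.

5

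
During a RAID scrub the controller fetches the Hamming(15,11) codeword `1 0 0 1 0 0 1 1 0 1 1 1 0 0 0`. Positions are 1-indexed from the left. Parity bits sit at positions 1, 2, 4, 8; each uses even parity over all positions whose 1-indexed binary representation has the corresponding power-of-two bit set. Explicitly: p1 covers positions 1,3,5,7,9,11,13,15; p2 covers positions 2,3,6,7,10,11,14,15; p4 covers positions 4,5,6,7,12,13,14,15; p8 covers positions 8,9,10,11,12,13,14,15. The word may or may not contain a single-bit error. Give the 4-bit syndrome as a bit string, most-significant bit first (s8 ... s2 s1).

s1: b1⊕b3⊕b5⊕b7⊕b9⊕b11⊕b13⊕b15 = 1⊕0⊕0⊕1⊕0⊕1⊕0⊕0 = 1
s2: b2⊕b3⊕b6⊕b7⊕b10⊕b11⊕b14⊕b15 = 0⊕0⊕0⊕1⊕1⊕1⊕0⊕0 = 1
s4: b4⊕b5⊕b6⊕b7⊕b12⊕b13⊕b14⊕b15 = 1⊕0⊕0⊕1⊕1⊕0⊕0⊕0 = 1
s8: b8⊕b9⊕b10⊕b11⊕b12⊕b13⊕b14⊕b15 = 1⊕0⊕1⊕1⊕1⊕0⊕0⊕0 = 0
Syndrome (s8...s1) = 0111 → position 7.

0111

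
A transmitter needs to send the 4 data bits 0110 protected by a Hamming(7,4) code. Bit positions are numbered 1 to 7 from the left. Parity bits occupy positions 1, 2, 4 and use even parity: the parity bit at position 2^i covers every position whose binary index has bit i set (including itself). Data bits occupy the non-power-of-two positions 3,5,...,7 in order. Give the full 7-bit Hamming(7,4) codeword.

1100110

Place data bits at non-power-of-two positions: b3=0, b5=1, b6=1, b7=0.
p1 = XOR of data positions {3,5,7} = 0⊕1⊕0 = 1
p2 = XOR of data positions {3,6,7} = 0⊕1⊕0 = 1
p4 = XOR of data positions {5,6,7} = 1⊕1⊕0 = 0
Codeword b1..b7 = 1100110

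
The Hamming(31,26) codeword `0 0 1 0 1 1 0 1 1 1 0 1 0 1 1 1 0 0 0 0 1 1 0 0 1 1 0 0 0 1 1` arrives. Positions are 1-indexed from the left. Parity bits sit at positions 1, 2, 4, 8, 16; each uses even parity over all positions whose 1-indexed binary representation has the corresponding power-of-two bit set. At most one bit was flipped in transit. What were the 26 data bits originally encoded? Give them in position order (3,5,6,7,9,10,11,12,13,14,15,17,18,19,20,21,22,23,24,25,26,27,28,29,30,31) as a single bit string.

s1: b1⊕b3⊕b5⊕b7⊕b9⊕b11⊕b13⊕b15⊕b17⊕b19⊕b21⊕b23⊕b25⊕b27⊕b29⊕b31 = 0⊕1⊕1⊕0⊕1⊕0⊕0⊕1⊕0⊕0⊕1⊕0⊕1⊕0⊕0⊕1 = 1
s2: b2⊕b3⊕b6⊕b7⊕b10⊕b11⊕b14⊕b15⊕b18⊕b19⊕b22⊕b23⊕b26⊕b27⊕b30⊕b31 = 0⊕1⊕1⊕0⊕1⊕0⊕1⊕1⊕0⊕0⊕1⊕0⊕1⊕0⊕1⊕1 = 1
s4: b4⊕b5⊕b6⊕b7⊕b12⊕b13⊕b14⊕b15⊕b20⊕b21⊕b22⊕b23⊕b28⊕b29⊕b30⊕b31 = 0⊕1⊕1⊕0⊕1⊕0⊕1⊕1⊕0⊕1⊕1⊕0⊕0⊕0⊕1⊕1 = 1
s8: b8⊕b9⊕b10⊕b11⊕b12⊕b13⊕b14⊕b15⊕b24⊕b25⊕b26⊕b27⊕b28⊕b29⊕b30⊕b31 = 1⊕1⊕1⊕0⊕1⊕0⊕1⊕1⊕0⊕1⊕1⊕0⊕0⊕0⊕1⊕1 = 0
s16: b16⊕b17⊕b18⊕b19⊕b20⊕b21⊕b22⊕b23⊕b24⊕b25⊕b26⊕b27⊕b28⊕b29⊕b30⊕b31 = 1⊕0⊕0⊕0⊕0⊕1⊕1⊕0⊕0⊕1⊕1⊕0⊕0⊕0⊕1⊕1 = 1
Syndrome (s16...s1) = 10111 → position 23.
Flip bit 23: corrected codeword = 0010110111010111000011101100011
Data bits at positions 3,5,6,7,9,10,11,12,13,14,15,17,18,19,20,21,22,23,24,25,26,27,28,29,30,31: 11101101011000011101100011

11101101011000011101100011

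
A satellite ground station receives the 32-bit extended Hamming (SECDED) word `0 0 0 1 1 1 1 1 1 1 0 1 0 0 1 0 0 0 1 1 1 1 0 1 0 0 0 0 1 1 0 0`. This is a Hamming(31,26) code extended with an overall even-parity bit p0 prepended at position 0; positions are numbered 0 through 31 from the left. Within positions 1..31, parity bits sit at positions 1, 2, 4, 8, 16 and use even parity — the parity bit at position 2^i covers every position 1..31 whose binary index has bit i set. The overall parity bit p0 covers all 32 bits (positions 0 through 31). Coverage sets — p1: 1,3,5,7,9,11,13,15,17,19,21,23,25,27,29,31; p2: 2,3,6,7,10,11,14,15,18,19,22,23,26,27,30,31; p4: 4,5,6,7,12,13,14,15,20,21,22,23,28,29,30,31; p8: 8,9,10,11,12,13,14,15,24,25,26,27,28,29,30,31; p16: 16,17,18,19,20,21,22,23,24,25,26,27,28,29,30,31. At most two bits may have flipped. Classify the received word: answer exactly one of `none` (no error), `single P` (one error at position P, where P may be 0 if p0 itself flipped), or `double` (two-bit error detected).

s1: b1⊕b3⊕b5⊕b7⊕b9⊕b11⊕b13⊕b15⊕b17⊕b19⊕b21⊕b23⊕b25⊕b27⊕b29⊕b31 = 0⊕1⊕1⊕1⊕1⊕1⊕0⊕0⊕0⊕1⊕1⊕1⊕0⊕0⊕1⊕0 = 1
s2: b2⊕b3⊕b6⊕b7⊕b10⊕b11⊕b14⊕b15⊕b18⊕b19⊕b22⊕b23⊕b26⊕b27⊕b30⊕b31 = 0⊕1⊕1⊕1⊕0⊕1⊕1⊕0⊕1⊕1⊕0⊕1⊕0⊕0⊕0⊕0 = 0
s4: b4⊕b5⊕b6⊕b7⊕b12⊕b13⊕b14⊕b15⊕b20⊕b21⊕b22⊕b23⊕b28⊕b29⊕b30⊕b31 = 1⊕1⊕1⊕1⊕0⊕0⊕1⊕0⊕1⊕1⊕0⊕1⊕1⊕1⊕0⊕0 = 0
s8: b8⊕b9⊕b10⊕b11⊕b12⊕b13⊕b14⊕b15⊕b24⊕b25⊕b26⊕b27⊕b28⊕b29⊕b30⊕b31 = 1⊕1⊕0⊕1⊕0⊕0⊕1⊕0⊕0⊕0⊕0⊕0⊕1⊕1⊕0⊕0 = 0
s16: b16⊕b17⊕b18⊕b19⊕b20⊕b21⊕b22⊕b23⊕b24⊕b25⊕b26⊕b27⊕b28⊕b29⊕b30⊕b31 = 0⊕0⊕1⊕1⊕1⊕1⊕0⊕1⊕0⊕0⊕0⊕0⊕1⊕1⊕0⊕0 = 1
Syndrome (s16...s1) = 10001 → position 17.
Overall parity (XOR of all 32 bits, including p0): 0⊕0⊕0⊕1⊕1⊕1⊕1⊕1⊕1⊕1⊕0⊕1⊕0⊕0⊕1⊕0⊕0⊕0⊕1⊕1⊕1⊕1⊕0⊕1⊕0⊕0⊕0⊕0⊕1⊕1⊕0⊕0 = 0
Overall=0, syndrome position=17 → double-bit error detected (uncorrectable).

double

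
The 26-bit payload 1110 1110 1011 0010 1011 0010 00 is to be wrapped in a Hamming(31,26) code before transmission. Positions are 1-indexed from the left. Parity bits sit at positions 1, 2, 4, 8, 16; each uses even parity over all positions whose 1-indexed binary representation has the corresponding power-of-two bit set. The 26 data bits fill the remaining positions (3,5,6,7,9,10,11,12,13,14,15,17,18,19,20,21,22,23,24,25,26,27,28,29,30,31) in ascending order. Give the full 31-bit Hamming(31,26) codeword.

Place data bits at non-power-of-two positions: b3=1, b5=1, b6=1, b7=0, b9=1, b10=1, b11=1, b12=0, b13=1, b14=0, b15=1, b17=1, b18=0, b19=0, b20=1, b21=0, b22=1, b23=0, b24=1, b25=1, b26=0, b27=0, b28=1, b29=0, b30=0, b31=0.
p1 = XOR of data positions {3,5,7,9,11,13,15,17,19,21,23,25,27,29,31} = 1⊕1⊕0⊕1⊕1⊕1⊕1⊕1⊕0⊕0⊕0⊕1⊕0⊕0⊕0 = 0
p2 = XOR of data positions {3,6,7,10,11,14,15,18,19,22,23,26,27,30,31} = 1⊕1⊕0⊕1⊕1⊕0⊕1⊕0⊕0⊕1⊕0⊕0⊕0⊕0⊕0 = 0
p4 = XOR of data positions {5,6,7,12,13,14,15,20,21,22,23,28,29,30,31} = 1⊕1⊕0⊕0⊕1⊕0⊕1⊕1⊕0⊕1⊕0⊕1⊕0⊕0⊕0 = 1
p8 = XOR of data positions {9,10,11,12,13,14,15,24,25,26,27,28,29,30,31} = 1⊕1⊕1⊕0⊕1⊕0⊕1⊕1⊕1⊕0⊕0⊕1⊕0⊕0⊕0 = 0
p16 = XOR of data positions {17,18,19,20,21,22,23,24,25,26,27,28,29,30,31} = 1⊕0⊕0⊕1⊕0⊕1⊕0⊕1⊕1⊕0⊕0⊕1⊕0⊕0⊕0 = 0
Codeword b1..b31 = 0011110011101010100101011001000

0011110011101010100101011001000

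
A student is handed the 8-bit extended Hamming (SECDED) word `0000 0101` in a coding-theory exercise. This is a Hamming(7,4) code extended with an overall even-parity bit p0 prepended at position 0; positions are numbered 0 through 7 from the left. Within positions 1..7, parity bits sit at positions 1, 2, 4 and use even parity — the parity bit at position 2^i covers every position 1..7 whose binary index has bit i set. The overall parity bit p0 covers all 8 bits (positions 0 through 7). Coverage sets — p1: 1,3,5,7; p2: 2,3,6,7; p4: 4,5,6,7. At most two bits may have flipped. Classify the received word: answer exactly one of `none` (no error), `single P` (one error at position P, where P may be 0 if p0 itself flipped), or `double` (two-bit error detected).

s1: b1⊕b3⊕b5⊕b7 = 0⊕0⊕1⊕1 = 0
s2: b2⊕b3⊕b6⊕b7 = 0⊕0⊕0⊕1 = 1
s4: b4⊕b5⊕b6⊕b7 = 0⊕1⊕0⊕1 = 0
Syndrome (s4...s1) = 010 → position 2.
Overall parity (XOR of all 8 bits, including p0): 0⊕0⊕0⊕0⊕0⊕1⊕0⊕1 = 0
Overall=0, syndrome position=2 → double-bit error detected (uncorrectable).

double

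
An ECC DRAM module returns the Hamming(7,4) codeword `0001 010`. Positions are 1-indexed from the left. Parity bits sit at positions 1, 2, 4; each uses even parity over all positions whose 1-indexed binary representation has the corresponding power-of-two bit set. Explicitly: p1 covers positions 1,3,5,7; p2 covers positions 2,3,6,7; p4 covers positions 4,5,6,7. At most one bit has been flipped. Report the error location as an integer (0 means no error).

2

s1: b1⊕b3⊕b5⊕b7 = 0⊕0⊕0⊕0 = 0
s2: b2⊕b3⊕b6⊕b7 = 0⊕0⊕1⊕0 = 1
s4: b4⊕b5⊕b6⊕b7 = 1⊕0⊕1⊕0 = 0
Syndrome (s4...s1) = 010 → position 2.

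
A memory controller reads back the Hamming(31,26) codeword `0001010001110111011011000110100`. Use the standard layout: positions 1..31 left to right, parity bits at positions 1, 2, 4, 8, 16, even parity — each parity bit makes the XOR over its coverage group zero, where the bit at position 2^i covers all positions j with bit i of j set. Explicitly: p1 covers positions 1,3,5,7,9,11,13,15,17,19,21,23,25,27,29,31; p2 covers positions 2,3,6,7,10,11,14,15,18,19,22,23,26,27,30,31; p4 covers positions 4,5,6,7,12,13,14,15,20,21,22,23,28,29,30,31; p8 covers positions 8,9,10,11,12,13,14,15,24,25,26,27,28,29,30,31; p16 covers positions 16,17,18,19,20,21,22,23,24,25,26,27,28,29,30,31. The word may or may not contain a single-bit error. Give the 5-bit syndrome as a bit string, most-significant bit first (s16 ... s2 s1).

s1: b1⊕b3⊕b5⊕b7⊕b9⊕b11⊕b13⊕b15⊕b17⊕b19⊕b21⊕b23⊕b25⊕b27⊕b29⊕b31 = 0⊕0⊕0⊕0⊕0⊕1⊕0⊕1⊕0⊕1⊕1⊕0⊕0⊕1⊕1⊕0 = 0
s2: b2⊕b3⊕b6⊕b7⊕b10⊕b11⊕b14⊕b15⊕b18⊕b19⊕b22⊕b23⊕b26⊕b27⊕b30⊕b31 = 0⊕0⊕1⊕0⊕1⊕1⊕1⊕1⊕1⊕1⊕1⊕0⊕1⊕1⊕0⊕0 = 0
s4: b4⊕b5⊕b6⊕b7⊕b12⊕b13⊕b14⊕b15⊕b20⊕b21⊕b22⊕b23⊕b28⊕b29⊕b30⊕b31 = 1⊕0⊕1⊕0⊕1⊕0⊕1⊕1⊕0⊕1⊕1⊕0⊕0⊕1⊕0⊕0 = 0
s8: b8⊕b9⊕b10⊕b11⊕b12⊕b13⊕b14⊕b15⊕b24⊕b25⊕b26⊕b27⊕b28⊕b29⊕b30⊕b31 = 0⊕0⊕1⊕1⊕1⊕0⊕1⊕1⊕0⊕0⊕1⊕1⊕0⊕1⊕0⊕0 = 0
s16: b16⊕b17⊕b18⊕b19⊕b20⊕b21⊕b22⊕b23⊕b24⊕b25⊕b26⊕b27⊕b28⊕b29⊕b30⊕b31 = 1⊕0⊕1⊕1⊕0⊕1⊕1⊕0⊕0⊕0⊕1⊕1⊕0⊕1⊕0⊕0 = 0
Syndrome (s16...s1) = 00000 → position 0 (no error).

00000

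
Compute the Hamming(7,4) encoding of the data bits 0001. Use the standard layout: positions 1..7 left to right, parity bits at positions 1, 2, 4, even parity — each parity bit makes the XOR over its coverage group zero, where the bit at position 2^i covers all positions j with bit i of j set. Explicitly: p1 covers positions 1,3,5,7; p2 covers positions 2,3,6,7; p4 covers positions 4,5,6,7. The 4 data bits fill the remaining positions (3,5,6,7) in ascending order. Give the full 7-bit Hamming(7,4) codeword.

Place data bits at non-power-of-two positions: b3=0, b5=0, b6=0, b7=1.
p1 = XOR of data positions {3,5,7} = 0⊕0⊕1 = 1
p2 = XOR of data positions {3,6,7} = 0⊕0⊕1 = 1
p4 = XOR of data positions {5,6,7} = 0⊕0⊕1 = 1
Codeword b1..b7 = 1101001

1101001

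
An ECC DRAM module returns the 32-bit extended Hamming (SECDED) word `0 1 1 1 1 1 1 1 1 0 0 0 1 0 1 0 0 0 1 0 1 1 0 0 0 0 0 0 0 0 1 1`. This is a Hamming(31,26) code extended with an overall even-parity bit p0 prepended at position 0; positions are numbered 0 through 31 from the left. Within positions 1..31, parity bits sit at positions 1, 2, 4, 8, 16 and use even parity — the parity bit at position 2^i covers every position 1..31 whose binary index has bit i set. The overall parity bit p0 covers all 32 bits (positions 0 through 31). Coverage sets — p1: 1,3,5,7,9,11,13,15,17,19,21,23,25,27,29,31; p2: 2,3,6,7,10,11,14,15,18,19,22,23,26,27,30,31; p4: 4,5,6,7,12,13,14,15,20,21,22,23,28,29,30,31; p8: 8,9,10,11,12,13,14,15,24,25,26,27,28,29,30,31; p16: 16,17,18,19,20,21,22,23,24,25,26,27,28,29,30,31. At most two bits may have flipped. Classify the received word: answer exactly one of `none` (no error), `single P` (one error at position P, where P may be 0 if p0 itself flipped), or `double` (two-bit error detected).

s1: b1⊕b3⊕b5⊕b7⊕b9⊕b11⊕b13⊕b15⊕b17⊕b19⊕b21⊕b23⊕b25⊕b27⊕b29⊕b31 = 1⊕1⊕1⊕1⊕0⊕0⊕0⊕0⊕0⊕0⊕1⊕0⊕0⊕0⊕0⊕1 = 0
s2: b2⊕b3⊕b6⊕b7⊕b10⊕b11⊕b14⊕b15⊕b18⊕b19⊕b22⊕b23⊕b26⊕b27⊕b30⊕b31 = 1⊕1⊕1⊕1⊕0⊕0⊕1⊕0⊕1⊕0⊕0⊕0⊕0⊕0⊕1⊕1 = 0
s4: b4⊕b5⊕b6⊕b7⊕b12⊕b13⊕b14⊕b15⊕b20⊕b21⊕b22⊕b23⊕b28⊕b29⊕b30⊕b31 = 1⊕1⊕1⊕1⊕1⊕0⊕1⊕0⊕1⊕1⊕0⊕0⊕0⊕0⊕1⊕1 = 0
s8: b8⊕b9⊕b10⊕b11⊕b12⊕b13⊕b14⊕b15⊕b24⊕b25⊕b26⊕b27⊕b28⊕b29⊕b30⊕b31 = 1⊕0⊕0⊕0⊕1⊕0⊕1⊕0⊕0⊕0⊕0⊕0⊕0⊕0⊕1⊕1 = 1
s16: b16⊕b17⊕b18⊕b19⊕b20⊕b21⊕b22⊕b23⊕b24⊕b25⊕b26⊕b27⊕b28⊕b29⊕b30⊕b31 = 0⊕0⊕1⊕0⊕1⊕1⊕0⊕0⊕0⊕0⊕0⊕0⊕0⊕0⊕1⊕1 = 1
Syndrome (s16...s1) = 11000 → position 24.
Overall parity (XOR of all 32 bits, including p0): 0⊕1⊕1⊕1⊕1⊕1⊕1⊕1⊕1⊕0⊕0⊕0⊕1⊕0⊕1⊕0⊕0⊕0⊕1⊕0⊕1⊕1⊕0⊕0⊕0⊕0⊕0⊕0⊕0⊕0⊕1⊕1 = 1
Overall=1, syndrome position=24 → single-bit error at position 24.

single 24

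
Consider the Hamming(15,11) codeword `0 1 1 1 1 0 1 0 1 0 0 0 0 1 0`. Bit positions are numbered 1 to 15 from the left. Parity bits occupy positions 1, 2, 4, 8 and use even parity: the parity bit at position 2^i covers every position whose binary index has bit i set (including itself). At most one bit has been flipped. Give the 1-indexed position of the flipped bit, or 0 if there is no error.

s1: b1⊕b3⊕b5⊕b7⊕b9⊕b11⊕b13⊕b15 = 0⊕1⊕1⊕1⊕1⊕0⊕0⊕0 = 0
s2: b2⊕b3⊕b6⊕b7⊕b10⊕b11⊕b14⊕b15 = 1⊕1⊕0⊕1⊕0⊕0⊕1⊕0 = 0
s4: b4⊕b5⊕b6⊕b7⊕b12⊕b13⊕b14⊕b15 = 1⊕1⊕0⊕1⊕0⊕0⊕1⊕0 = 0
s8: b8⊕b9⊕b10⊕b11⊕b12⊕b13⊕b14⊕b15 = 0⊕1⊕0⊕0⊕0⊕0⊕1⊕0 = 0
Syndrome (s8...s1) = 0000 → position 0 (no error).

0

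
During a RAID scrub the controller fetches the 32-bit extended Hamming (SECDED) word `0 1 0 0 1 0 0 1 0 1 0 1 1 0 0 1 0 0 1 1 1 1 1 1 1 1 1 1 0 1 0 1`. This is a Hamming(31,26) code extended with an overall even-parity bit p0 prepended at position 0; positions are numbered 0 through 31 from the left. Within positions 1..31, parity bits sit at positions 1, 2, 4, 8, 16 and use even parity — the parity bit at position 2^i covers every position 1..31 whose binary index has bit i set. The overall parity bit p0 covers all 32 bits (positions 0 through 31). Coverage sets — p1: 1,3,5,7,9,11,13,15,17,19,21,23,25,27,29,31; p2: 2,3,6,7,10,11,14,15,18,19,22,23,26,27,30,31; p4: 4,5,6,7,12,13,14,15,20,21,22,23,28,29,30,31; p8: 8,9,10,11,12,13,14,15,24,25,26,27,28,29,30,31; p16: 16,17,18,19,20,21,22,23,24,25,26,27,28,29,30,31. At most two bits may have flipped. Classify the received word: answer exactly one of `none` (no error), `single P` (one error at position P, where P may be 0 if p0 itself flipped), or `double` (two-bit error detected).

s1: b1⊕b3⊕b5⊕b7⊕b9⊕b11⊕b13⊕b15⊕b17⊕b19⊕b21⊕b23⊕b25⊕b27⊕b29⊕b31 = 1⊕0⊕0⊕1⊕1⊕1⊕0⊕1⊕0⊕1⊕1⊕1⊕1⊕1⊕1⊕1 = 0
s2: b2⊕b3⊕b6⊕b7⊕b10⊕b11⊕b14⊕b15⊕b18⊕b19⊕b22⊕b23⊕b26⊕b27⊕b30⊕b31 = 0⊕0⊕0⊕1⊕0⊕1⊕0⊕1⊕1⊕1⊕1⊕1⊕1⊕1⊕0⊕1 = 0
s4: b4⊕b5⊕b6⊕b7⊕b12⊕b13⊕b14⊕b15⊕b20⊕b21⊕b22⊕b23⊕b28⊕b29⊕b30⊕b31 = 1⊕0⊕0⊕1⊕1⊕0⊕0⊕1⊕1⊕1⊕1⊕1⊕0⊕1⊕0⊕1 = 0
s8: b8⊕b9⊕b10⊕b11⊕b12⊕b13⊕b14⊕b15⊕b24⊕b25⊕b26⊕b27⊕b28⊕b29⊕b30⊕b31 = 0⊕1⊕0⊕1⊕1⊕0⊕0⊕1⊕1⊕1⊕1⊕1⊕0⊕1⊕0⊕1 = 0
s16: b16⊕b17⊕b18⊕b19⊕b20⊕b21⊕b22⊕b23⊕b24⊕b25⊕b26⊕b27⊕b28⊕b29⊕b30⊕b31 = 0⊕0⊕1⊕1⊕1⊕1⊕1⊕1⊕1⊕1⊕1⊕1⊕0⊕1⊕0⊕1 = 0
Syndrome (s16...s1) = 00000 → position 0 (no error).
Overall parity (XOR of all 32 bits, including p0): 0⊕1⊕0⊕0⊕1⊕0⊕0⊕1⊕0⊕1⊕0⊕1⊕1⊕0⊕0⊕1⊕0⊕0⊕1⊕1⊕1⊕1⊕1⊕1⊕1⊕1⊕1⊕1⊕0⊕1⊕0⊕1 = 1
Overall=1, syndrome position=0 → single-bit error at position 0.

single 0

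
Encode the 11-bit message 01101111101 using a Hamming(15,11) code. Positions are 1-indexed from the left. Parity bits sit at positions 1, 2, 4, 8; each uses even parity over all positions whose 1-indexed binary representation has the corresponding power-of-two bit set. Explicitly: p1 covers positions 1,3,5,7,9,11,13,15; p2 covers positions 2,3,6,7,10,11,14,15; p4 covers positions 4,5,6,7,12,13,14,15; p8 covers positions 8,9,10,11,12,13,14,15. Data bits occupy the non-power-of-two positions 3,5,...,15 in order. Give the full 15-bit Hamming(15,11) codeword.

100111001111101

Place data bits at non-power-of-two positions: b3=0, b5=1, b6=1, b7=0, b9=1, b10=1, b11=1, b12=1, b13=1, b14=0, b15=1.
p1 = XOR of data positions {3,5,7,9,11,13,15} = 0⊕1⊕0⊕1⊕1⊕1⊕1 = 1
p2 = XOR of data positions {3,6,7,10,11,14,15} = 0⊕1⊕0⊕1⊕1⊕0⊕1 = 0
p4 = XOR of data positions {5,6,7,12,13,14,15} = 1⊕1⊕0⊕1⊕1⊕0⊕1 = 1
p8 = XOR of data positions {9,10,11,12,13,14,15} = 1⊕1⊕1⊕1⊕1⊕0⊕1 = 0
Codeword b1..b15 = 100111001111101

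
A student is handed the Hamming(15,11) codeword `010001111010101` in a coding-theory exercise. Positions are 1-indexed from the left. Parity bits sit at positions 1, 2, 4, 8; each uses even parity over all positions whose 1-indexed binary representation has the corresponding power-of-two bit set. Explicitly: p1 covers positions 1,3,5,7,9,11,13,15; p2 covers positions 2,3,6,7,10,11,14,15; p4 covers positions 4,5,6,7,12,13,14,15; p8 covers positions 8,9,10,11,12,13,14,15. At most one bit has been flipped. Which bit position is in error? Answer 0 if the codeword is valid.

11

s1: b1⊕b3⊕b5⊕b7⊕b9⊕b11⊕b13⊕b15 = 0⊕0⊕0⊕1⊕1⊕1⊕1⊕1 = 1
s2: b2⊕b3⊕b6⊕b7⊕b10⊕b11⊕b14⊕b15 = 1⊕0⊕1⊕1⊕0⊕1⊕0⊕1 = 1
s4: b4⊕b5⊕b6⊕b7⊕b12⊕b13⊕b14⊕b15 = 0⊕0⊕1⊕1⊕0⊕1⊕0⊕1 = 0
s8: b8⊕b9⊕b10⊕b11⊕b12⊕b13⊕b14⊕b15 = 1⊕1⊕0⊕1⊕0⊕1⊕0⊕1 = 1
Syndrome (s8...s1) = 1011 → position 11.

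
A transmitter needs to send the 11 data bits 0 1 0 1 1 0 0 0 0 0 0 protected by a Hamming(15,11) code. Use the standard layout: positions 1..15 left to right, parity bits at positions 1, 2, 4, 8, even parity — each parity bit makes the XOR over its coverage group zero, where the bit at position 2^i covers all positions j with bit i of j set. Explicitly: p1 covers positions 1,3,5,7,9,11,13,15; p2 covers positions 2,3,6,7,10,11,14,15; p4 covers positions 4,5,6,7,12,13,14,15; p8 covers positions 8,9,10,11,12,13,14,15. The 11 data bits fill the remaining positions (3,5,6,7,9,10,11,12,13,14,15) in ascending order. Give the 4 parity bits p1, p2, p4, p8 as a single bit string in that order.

1101

Place data bits at non-power-of-two positions: b3=0, b5=1, b6=0, b7=1, b9=1, b10=0, b11=0, b12=0, b13=0, b14=0, b15=0.
p1 = XOR of data positions {3,5,7,9,11,13,15} = 0⊕1⊕1⊕1⊕0⊕0⊕0 = 1
p2 = XOR of data positions {3,6,7,10,11,14,15} = 0⊕0⊕1⊕0⊕0⊕0⊕0 = 1
p4 = XOR of data positions {5,6,7,12,13,14,15} = 1⊕0⊕1⊕0⊕0⊕0⊕0 = 0
p8 = XOR of data positions {9,10,11,12,13,14,15} = 1⊕0⊕0⊕0⊕0⊕0⊕0 = 1
Parity bits p1,p2,p4,p8 = 1101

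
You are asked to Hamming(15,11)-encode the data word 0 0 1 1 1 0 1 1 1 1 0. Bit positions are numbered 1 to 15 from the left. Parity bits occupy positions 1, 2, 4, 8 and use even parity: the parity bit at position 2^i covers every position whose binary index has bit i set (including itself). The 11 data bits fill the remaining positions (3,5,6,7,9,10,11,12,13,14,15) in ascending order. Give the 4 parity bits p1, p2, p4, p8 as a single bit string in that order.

0011

Place data bits at non-power-of-two positions: b3=0, b5=0, b6=1, b7=1, b9=1, b10=0, b11=1, b12=1, b13=1, b14=1, b15=0.
p1 = XOR of data positions {3,5,7,9,11,13,15} = 0⊕0⊕1⊕1⊕1⊕1⊕0 = 0
p2 = XOR of data positions {3,6,7,10,11,14,15} = 0⊕1⊕1⊕0⊕1⊕1⊕0 = 0
p4 = XOR of data positions {5,6,7,12,13,14,15} = 0⊕1⊕1⊕1⊕1⊕1⊕0 = 1
p8 = XOR of data positions {9,10,11,12,13,14,15} = 1⊕0⊕1⊕1⊕1⊕1⊕0 = 1
Parity bits p1,p2,p4,p8 = 0011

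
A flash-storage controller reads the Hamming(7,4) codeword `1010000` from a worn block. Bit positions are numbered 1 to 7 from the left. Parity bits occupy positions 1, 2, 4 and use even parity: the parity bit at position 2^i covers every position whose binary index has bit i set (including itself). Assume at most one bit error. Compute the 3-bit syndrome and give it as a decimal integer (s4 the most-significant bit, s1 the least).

s1: b1⊕b3⊕b5⊕b7 = 1⊕1⊕0⊕0 = 0
s2: b2⊕b3⊕b6⊕b7 = 0⊕1⊕0⊕0 = 1
s4: b4⊕b5⊕b6⊕b7 = 0⊕0⊕0⊕0 = 0
Syndrome (s4...s1) = 010 → position 2.

2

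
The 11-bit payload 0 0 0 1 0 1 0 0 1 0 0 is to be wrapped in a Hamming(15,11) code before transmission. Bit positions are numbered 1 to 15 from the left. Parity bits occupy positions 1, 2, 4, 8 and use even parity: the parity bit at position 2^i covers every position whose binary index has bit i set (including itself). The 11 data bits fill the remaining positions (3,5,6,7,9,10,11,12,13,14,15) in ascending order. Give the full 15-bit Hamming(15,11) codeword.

000000100100100

Place data bits at non-power-of-two positions: b3=0, b5=0, b6=0, b7=1, b9=0, b10=1, b11=0, b12=0, b13=1, b14=0, b15=0.
p1 = XOR of data positions {3,5,7,9,11,13,15} = 0⊕0⊕1⊕0⊕0⊕1⊕0 = 0
p2 = XOR of data positions {3,6,7,10,11,14,15} = 0⊕0⊕1⊕1⊕0⊕0⊕0 = 0
p4 = XOR of data positions {5,6,7,12,13,14,15} = 0⊕0⊕1⊕0⊕1⊕0⊕0 = 0
p8 = XOR of data positions {9,10,11,12,13,14,15} = 0⊕1⊕0⊕0⊕1⊕0⊕0 = 0
Codeword b1..b15 = 000000100100100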